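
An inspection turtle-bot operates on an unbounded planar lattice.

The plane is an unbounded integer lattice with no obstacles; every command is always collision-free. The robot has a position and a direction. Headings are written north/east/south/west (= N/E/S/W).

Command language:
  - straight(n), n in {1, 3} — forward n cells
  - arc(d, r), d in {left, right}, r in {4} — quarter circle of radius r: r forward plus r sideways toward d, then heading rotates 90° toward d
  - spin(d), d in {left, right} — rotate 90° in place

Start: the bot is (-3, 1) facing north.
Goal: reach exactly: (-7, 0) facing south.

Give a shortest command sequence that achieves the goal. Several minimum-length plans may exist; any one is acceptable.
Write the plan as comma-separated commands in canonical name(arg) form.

start: (-3, 1) facing north
t=1 straight(3) ⇒ (-3, 4) facing north
t=2 spin(left) ⇒ (-3, 4) facing west
t=3 arc(left, 4) ⇒ (-7, 0) facing south
no 2-step plan works, so 3 is optimal.

straight(3), spin(left), arc(left, 4)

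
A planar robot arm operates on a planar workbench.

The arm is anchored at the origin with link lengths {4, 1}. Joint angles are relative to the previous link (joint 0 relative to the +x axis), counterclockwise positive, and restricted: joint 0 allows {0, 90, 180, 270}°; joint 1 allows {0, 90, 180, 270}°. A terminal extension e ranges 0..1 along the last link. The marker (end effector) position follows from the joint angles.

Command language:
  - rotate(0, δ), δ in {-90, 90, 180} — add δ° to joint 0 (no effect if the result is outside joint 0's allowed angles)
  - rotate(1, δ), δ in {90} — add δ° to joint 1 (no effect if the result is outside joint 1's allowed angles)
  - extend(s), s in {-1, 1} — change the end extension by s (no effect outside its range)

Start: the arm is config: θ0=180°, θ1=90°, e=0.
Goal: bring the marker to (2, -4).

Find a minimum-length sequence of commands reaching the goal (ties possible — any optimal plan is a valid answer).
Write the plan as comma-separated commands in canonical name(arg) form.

begin: config: θ0=180°, θ1=90°, e=0
t=1 extend(1) ⇒ config: θ0=180°, θ1=90°, e=1
t=2 rotate(0, 90) ⇒ config: θ0=270°, θ1=90°, e=1
shorter routes all fall short; 2 is best.

extend(1), rotate(0, 90)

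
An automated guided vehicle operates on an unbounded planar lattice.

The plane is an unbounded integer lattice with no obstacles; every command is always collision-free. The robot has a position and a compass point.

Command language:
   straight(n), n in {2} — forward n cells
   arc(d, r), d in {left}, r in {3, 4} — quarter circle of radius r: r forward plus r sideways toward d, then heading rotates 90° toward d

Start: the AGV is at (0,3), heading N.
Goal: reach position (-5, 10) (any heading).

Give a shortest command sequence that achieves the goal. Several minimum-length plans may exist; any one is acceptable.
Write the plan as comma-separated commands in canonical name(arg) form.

t0: at (0,3), heading N
step 1 (straight(2)): at (0,5), heading N
step 2 (straight(2)): at (0,7), heading N
step 3 (arc(left, 3)): at (-3,10), heading W
step 4 (straight(2)): at (-5,10), heading W
shorter routes all fall short; 4 is best.

straight(2), straight(2), arc(left, 3), straight(2)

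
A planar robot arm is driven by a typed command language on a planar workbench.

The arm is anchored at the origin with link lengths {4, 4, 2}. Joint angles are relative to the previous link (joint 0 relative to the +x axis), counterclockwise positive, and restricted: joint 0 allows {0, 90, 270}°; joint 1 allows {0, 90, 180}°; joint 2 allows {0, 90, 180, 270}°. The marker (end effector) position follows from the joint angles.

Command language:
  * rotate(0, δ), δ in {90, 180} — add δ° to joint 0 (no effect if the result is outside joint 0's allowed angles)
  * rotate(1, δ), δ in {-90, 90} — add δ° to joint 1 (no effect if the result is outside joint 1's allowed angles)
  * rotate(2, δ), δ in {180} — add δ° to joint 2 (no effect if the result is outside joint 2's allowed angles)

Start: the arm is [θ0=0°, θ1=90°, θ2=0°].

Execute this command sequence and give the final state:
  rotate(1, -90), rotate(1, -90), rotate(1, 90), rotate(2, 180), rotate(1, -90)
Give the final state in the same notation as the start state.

[θ0=0°, θ1=0°, θ2=180°]

from: [θ0=0°, θ1=90°, θ2=0°]
[1] after rotate(1, -90): [θ0=0°, θ1=0°, θ2=0°]
[2] after rotate(1, -90): [θ0=0°, θ1=0°, θ2=0°]
[3] after rotate(1, 90): [θ0=0°, θ1=90°, θ2=0°]
[4] after rotate(2, 180): [θ0=0°, θ1=90°, θ2=180°]
[5] after rotate(1, -90): [θ0=0°, θ1=0°, θ2=180°]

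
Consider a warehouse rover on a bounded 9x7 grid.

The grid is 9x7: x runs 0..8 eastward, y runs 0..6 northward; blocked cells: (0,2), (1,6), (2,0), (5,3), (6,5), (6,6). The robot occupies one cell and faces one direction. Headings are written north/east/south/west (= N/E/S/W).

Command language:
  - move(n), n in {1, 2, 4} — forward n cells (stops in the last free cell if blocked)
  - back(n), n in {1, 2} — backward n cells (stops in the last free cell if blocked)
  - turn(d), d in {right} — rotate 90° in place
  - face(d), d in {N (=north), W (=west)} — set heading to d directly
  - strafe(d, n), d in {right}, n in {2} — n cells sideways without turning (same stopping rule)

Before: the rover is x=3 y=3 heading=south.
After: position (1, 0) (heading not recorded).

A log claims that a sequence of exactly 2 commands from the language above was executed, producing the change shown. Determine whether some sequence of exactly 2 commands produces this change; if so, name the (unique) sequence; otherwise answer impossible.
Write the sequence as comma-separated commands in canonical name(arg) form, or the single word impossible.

key: move(4) runs into the grid edge before its full distance
begin: x=3 y=3 heading=south
step 1 (strafe(right, 2)): x=1 y=3 heading=south
step 2 (move(4)): x=1 y=0 heading=south
no other 2-command option fits: unique.

strafe(right, 2), move(4)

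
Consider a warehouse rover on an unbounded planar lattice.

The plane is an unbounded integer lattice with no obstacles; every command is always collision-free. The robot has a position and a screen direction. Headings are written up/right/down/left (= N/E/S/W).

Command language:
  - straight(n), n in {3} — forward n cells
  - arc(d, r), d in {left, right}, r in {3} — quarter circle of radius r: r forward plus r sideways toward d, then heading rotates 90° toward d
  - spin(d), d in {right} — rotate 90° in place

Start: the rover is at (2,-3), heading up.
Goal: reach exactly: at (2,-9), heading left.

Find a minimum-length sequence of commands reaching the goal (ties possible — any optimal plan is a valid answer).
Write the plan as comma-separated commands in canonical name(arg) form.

begin: at (2,-3), heading up
step 1 (spin(right)): at (2,-3), heading right
step 2 (arc(right, 3)): at (5,-6), heading down
step 3 (arc(right, 3)): at (2,-9), heading left
minimal: 3 command(s), checked below 3.

spin(right), arc(right, 3), arc(right, 3)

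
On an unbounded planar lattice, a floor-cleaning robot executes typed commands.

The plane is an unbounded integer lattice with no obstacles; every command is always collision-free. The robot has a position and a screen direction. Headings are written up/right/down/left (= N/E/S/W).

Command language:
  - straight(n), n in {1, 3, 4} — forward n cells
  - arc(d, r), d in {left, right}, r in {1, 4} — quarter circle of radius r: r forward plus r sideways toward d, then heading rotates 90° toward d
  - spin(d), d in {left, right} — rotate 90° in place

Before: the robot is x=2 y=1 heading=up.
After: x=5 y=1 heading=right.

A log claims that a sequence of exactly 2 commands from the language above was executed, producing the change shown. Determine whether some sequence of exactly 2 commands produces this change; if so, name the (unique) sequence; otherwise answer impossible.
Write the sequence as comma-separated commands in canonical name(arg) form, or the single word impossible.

spin(right), straight(3)

key: running straight(3) before spin(right) would end elsewhere — order is forced
initial: x=2 y=1 heading=up
t=1 spin(right) ⇒ x=2 y=1 heading=right
t=2 straight(3) ⇒ x=5 y=1 heading=right
no other 2-command option fits: unique.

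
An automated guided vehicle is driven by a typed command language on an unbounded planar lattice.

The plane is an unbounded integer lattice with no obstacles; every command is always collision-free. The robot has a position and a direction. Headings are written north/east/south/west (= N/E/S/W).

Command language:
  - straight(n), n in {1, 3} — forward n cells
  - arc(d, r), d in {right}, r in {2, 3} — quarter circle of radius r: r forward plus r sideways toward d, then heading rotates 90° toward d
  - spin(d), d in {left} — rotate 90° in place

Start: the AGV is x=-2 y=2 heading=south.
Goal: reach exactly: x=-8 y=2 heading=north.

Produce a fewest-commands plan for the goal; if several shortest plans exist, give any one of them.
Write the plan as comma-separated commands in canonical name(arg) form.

arc(right, 3), arc(right, 3)

from: x=-2 y=2 heading=south
t=1 arc(right, 3) ⇒ x=-5 y=-1 heading=west
t=2 arc(right, 3) ⇒ x=-8 y=2 heading=north
minimal: 2 command(s), checked below 2.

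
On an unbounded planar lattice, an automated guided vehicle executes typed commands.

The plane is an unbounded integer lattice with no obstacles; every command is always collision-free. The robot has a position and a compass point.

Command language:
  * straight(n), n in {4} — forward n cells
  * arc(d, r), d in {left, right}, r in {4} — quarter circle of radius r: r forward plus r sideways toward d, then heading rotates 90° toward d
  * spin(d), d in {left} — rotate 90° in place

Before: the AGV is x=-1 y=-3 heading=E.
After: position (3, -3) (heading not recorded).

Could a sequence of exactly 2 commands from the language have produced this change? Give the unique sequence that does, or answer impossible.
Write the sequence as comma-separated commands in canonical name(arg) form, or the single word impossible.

key: order matters: swapping straight(4) and spin(left) lands elsewhere
from: x=-1 y=-3 heading=E
step 1 (straight(4)): x=3 y=-3 heading=E
step 2 (spin(left)): x=3 y=-3 heading=N
all 16 alternatives checked — unique.

straight(4), spin(left)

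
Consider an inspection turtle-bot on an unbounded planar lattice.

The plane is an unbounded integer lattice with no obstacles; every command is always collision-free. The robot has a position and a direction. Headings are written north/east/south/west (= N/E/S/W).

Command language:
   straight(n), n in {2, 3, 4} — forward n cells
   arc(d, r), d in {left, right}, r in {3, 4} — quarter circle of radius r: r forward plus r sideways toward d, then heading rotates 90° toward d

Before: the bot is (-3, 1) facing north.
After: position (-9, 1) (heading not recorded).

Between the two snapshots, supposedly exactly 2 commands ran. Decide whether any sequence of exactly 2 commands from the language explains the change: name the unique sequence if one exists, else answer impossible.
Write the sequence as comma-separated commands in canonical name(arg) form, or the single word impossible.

t0: (-3, 1) facing north
t=1 arc(left, 3) ⇒ (-6, 4) facing west
t=2 arc(left, 3) ⇒ (-9, 1) facing south
no rival 2-sequence matches.

arc(left, 3), arc(left, 3)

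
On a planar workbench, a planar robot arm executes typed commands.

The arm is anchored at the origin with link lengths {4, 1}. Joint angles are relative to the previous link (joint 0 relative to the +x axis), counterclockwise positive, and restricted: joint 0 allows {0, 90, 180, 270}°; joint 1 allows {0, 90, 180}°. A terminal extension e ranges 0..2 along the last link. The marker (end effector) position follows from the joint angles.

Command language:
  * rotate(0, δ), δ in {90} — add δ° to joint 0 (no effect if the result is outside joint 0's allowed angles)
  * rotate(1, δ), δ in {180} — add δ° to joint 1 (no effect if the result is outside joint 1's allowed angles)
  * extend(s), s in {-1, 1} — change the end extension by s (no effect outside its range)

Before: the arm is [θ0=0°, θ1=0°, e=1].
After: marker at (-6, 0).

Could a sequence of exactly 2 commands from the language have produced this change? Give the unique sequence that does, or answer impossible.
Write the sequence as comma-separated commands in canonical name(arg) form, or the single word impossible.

initial: [θ0=0°, θ1=0°, e=1]
[1] after rotate(0, 90): [θ0=90°, θ1=0°, e=1]
[2] after rotate(0, 90): [θ0=180°, θ1=0°, e=1]
no other 2-command option fits: unique.

rotate(0, 90), rotate(0, 90)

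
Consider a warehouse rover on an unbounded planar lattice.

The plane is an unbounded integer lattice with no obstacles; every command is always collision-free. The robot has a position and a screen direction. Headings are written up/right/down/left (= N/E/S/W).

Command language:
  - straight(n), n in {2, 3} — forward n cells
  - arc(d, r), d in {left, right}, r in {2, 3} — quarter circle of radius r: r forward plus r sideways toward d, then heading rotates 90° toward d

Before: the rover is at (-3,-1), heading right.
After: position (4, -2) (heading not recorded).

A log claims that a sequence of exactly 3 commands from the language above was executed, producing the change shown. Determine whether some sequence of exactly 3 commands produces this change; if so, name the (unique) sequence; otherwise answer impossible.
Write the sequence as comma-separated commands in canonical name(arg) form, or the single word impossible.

key: order matters: swapping arc(right, 2) and arc(left, 3) lands elsewhere
from: at (-3,-1), heading right
[1] after arc(right, 2): at (-1,-3), heading down
[2] after arc(left, 2): at (1,-5), heading right
[3] after arc(left, 3): at (4,-2), heading up
no rival 3-sequence matches.

arc(right, 2), arc(left, 2), arc(left, 3)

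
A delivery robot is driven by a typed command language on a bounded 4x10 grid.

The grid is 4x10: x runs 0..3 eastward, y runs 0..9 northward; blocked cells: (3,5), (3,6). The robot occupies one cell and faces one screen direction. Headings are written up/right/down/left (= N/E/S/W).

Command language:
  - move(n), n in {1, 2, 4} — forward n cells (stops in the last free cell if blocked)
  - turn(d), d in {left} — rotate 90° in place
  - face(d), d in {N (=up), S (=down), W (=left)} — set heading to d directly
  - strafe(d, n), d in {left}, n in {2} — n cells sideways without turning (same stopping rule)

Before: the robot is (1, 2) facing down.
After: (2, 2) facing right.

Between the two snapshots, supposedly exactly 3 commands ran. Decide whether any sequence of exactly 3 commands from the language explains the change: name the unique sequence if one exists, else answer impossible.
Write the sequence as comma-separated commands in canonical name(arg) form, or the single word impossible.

face(S), turn(left), move(1)

key: running move(1) before face(S) would end elsewhere — order is forced
start: (1, 2) facing down
1. face(S) → (1, 2) facing down
2. turn(left) → (1, 2) facing right
3. move(1) → (2, 2) facing right
uniquely the one of 512 3-step routes that fits.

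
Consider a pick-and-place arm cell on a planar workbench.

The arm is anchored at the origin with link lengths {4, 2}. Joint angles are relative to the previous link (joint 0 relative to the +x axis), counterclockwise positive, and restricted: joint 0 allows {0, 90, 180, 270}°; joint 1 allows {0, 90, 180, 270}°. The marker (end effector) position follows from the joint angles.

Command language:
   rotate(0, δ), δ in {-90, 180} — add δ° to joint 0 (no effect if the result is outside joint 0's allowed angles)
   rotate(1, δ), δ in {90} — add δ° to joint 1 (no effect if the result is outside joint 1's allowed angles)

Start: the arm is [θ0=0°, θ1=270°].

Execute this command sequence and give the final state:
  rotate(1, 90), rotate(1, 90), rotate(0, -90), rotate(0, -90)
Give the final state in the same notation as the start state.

[θ0=180°, θ1=90°]

t0: [θ0=0°, θ1=270°]
t=1 rotate(1, 90) ⇒ [θ0=0°, θ1=0°]
t=2 rotate(1, 90) ⇒ [θ0=0°, θ1=90°]
t=3 rotate(0, -90) ⇒ [θ0=270°, θ1=90°]
t=4 rotate(0, -90) ⇒ [θ0=180°, θ1=90°]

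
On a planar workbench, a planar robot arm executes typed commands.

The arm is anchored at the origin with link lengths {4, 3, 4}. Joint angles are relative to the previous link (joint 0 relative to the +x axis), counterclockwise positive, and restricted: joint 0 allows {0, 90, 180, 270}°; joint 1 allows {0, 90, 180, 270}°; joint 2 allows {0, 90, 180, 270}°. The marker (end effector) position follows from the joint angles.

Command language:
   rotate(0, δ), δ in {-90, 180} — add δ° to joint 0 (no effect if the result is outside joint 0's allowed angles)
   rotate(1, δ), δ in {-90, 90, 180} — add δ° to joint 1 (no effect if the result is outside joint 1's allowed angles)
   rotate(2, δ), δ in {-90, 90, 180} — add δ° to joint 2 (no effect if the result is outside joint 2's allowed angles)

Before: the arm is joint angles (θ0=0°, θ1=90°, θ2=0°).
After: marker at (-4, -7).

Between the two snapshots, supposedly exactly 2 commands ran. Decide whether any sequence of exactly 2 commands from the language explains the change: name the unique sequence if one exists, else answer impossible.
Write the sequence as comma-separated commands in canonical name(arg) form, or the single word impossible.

from: joint angles (θ0=0°, θ1=90°, θ2=0°)
t=1 rotate(0, -90) ⇒ joint angles (θ0=270°, θ1=90°, θ2=0°)
t=2 rotate(0, -90) ⇒ joint angles (θ0=180°, θ1=90°, θ2=0°)
no rival 2-sequence matches.

rotate(0, -90), rotate(0, -90)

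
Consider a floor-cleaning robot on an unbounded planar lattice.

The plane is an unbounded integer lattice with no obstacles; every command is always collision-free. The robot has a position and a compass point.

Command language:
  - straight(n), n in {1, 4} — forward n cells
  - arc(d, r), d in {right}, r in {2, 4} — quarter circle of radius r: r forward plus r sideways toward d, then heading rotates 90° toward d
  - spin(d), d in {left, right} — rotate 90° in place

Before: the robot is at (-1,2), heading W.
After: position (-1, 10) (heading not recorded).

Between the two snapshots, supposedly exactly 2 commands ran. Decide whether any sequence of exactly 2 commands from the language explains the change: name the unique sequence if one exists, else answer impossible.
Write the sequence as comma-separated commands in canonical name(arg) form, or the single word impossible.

start: at (-1,2), heading W
step 1 (arc(right, 4)): at (-5,6), heading N
step 2 (arc(right, 4)): at (-1,10), heading E
uniquely the one of 36 2-step routes that fits.

arc(right, 4), arc(right, 4)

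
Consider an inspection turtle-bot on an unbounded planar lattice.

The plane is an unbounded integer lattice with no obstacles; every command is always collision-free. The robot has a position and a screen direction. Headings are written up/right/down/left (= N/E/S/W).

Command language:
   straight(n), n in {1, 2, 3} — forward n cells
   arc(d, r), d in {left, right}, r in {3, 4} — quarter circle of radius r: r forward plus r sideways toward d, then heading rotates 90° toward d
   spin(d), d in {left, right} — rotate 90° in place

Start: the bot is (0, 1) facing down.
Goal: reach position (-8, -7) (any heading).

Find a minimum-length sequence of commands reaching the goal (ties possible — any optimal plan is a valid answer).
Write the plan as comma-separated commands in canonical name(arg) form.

arc(right, 4), arc(left, 4)

begin: (0, 1) facing down
1. arc(right, 4) → (-4, -3) facing left
2. arc(left, 4) → (-8, -7) facing down
shorter routes all fall short; 2 is best.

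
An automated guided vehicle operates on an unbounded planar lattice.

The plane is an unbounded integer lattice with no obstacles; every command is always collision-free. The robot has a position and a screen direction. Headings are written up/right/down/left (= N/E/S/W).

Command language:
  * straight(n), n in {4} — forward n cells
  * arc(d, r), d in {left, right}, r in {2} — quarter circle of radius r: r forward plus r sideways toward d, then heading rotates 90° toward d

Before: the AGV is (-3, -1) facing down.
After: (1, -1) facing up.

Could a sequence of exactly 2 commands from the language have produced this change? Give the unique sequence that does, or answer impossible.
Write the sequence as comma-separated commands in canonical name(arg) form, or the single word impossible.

key: cell and facing (now N) both changed — the 2 commands mix motion and turning
t0: (-3, -1) facing down
t=1 arc(left, 2) ⇒ (-1, -3) facing right
t=2 arc(left, 2) ⇒ (1, -1) facing up
no rival 2-sequence matches.

arc(left, 2), arc(left, 2)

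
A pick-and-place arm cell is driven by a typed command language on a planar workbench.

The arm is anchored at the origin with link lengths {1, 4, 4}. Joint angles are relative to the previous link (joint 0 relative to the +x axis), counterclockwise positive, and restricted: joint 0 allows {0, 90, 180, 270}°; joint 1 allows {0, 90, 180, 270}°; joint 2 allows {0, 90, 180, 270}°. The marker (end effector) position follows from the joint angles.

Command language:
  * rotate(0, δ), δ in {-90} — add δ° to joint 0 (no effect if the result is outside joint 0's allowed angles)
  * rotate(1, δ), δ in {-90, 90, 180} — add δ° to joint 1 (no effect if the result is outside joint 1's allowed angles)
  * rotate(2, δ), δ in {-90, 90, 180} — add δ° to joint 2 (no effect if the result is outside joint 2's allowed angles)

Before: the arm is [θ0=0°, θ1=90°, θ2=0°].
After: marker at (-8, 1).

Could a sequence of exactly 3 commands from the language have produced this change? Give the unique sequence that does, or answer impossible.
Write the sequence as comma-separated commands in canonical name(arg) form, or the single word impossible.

rotate(0, -90), rotate(0, -90), rotate(0, -90)

begin: [θ0=0°, θ1=90°, θ2=0°]
step 1 (rotate(0, -90)): [θ0=270°, θ1=90°, θ2=0°]
step 2 (rotate(0, -90)): [θ0=180°, θ1=90°, θ2=0°]
step 3 (rotate(0, -90)): [θ0=90°, θ1=90°, θ2=0°]
no other 3-command option fits: unique.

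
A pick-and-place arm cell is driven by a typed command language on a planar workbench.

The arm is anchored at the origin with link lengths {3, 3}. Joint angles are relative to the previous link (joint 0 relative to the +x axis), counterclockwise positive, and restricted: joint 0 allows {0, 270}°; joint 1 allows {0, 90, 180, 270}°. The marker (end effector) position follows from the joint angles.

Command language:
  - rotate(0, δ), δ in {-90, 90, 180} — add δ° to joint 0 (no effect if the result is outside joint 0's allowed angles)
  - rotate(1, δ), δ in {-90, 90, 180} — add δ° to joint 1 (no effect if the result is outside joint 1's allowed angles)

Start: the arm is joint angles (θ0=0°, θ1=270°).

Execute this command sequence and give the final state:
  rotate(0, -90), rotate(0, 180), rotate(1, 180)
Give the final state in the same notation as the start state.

joint angles (θ0=270°, θ1=90°)

t0: joint angles (θ0=0°, θ1=270°)
1. rotate(0, -90) → joint angles (θ0=270°, θ1=270°)
2. rotate(0, 180) → joint angles (θ0=270°, θ1=270°)
3. rotate(1, 180) → joint angles (θ0=270°, θ1=90°)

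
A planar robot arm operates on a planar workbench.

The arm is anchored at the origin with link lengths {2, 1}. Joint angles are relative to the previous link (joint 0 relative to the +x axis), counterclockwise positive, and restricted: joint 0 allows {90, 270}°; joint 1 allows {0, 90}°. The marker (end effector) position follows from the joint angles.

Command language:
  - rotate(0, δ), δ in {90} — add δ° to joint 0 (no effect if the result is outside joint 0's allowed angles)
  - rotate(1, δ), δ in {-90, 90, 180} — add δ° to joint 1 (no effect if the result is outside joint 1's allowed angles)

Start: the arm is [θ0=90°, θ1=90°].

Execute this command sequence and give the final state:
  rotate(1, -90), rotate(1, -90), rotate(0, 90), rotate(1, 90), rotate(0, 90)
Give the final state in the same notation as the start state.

begin: [θ0=90°, θ1=90°]
1. rotate(1, -90) → [θ0=90°, θ1=0°]
2. rotate(1, -90) → [θ0=90°, θ1=0°]
3. rotate(0, 90) → [θ0=90°, θ1=0°]
4. rotate(1, 90) → [θ0=90°, θ1=90°]
5. rotate(0, 90) → [θ0=90°, θ1=90°]

[θ0=90°, θ1=90°]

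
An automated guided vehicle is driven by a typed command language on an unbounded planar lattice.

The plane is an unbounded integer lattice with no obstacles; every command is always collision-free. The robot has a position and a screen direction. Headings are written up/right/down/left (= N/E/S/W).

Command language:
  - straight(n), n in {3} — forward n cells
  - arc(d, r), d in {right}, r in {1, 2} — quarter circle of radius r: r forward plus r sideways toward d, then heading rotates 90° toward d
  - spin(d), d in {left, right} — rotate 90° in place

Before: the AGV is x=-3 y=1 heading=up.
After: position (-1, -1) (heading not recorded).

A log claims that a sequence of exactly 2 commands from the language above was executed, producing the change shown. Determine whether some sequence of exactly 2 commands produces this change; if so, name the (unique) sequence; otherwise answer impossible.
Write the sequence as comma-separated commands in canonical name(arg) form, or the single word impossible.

key: running arc(right, 2) before spin(right) would end elsewhere — order is forced
t0: x=-3 y=1 heading=up
[1] after spin(right): x=-3 y=1 heading=right
[2] after arc(right, 2): x=-1 y=-1 heading=down
all 25 alternatives checked — unique.

spin(right), arc(right, 2)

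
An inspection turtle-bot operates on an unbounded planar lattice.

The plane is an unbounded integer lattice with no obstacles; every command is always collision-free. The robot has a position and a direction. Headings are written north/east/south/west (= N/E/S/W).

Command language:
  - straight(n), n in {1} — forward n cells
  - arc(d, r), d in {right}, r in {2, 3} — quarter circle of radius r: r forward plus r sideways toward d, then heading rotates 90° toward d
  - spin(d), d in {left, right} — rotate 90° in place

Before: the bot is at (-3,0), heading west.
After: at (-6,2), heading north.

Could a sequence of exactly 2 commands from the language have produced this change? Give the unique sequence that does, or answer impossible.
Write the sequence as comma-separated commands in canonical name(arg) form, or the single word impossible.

key: order matters: swapping straight(1) and arc(right, 2) lands elsewhere
start: at (-3,0), heading west
[1] after straight(1): at (-4,0), heading west
[2] after arc(right, 2): at (-6,2), heading north
no rival 2-sequence matches.

straight(1), arc(right, 2)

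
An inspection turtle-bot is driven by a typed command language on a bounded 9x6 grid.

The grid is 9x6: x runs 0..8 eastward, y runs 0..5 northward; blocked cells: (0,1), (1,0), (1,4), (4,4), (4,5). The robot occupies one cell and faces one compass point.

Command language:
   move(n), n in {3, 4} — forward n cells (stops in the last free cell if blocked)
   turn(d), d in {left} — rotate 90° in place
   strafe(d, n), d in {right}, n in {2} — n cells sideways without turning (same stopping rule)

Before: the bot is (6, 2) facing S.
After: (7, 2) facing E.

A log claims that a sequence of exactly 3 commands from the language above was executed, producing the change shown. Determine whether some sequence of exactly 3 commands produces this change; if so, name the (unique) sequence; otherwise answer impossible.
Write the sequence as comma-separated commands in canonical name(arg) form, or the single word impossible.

strafe(right, 2), turn(left), move(3)

key: running move(3) before strafe(right, 2) would end elsewhere — order is forced
t0: (6, 2) facing S
step 1 (strafe(right, 2)): (4, 2) facing S
step 2 (turn(left)): (4, 2) facing E
step 3 (move(3)): (7, 2) facing E
no other 3-command option fits: unique.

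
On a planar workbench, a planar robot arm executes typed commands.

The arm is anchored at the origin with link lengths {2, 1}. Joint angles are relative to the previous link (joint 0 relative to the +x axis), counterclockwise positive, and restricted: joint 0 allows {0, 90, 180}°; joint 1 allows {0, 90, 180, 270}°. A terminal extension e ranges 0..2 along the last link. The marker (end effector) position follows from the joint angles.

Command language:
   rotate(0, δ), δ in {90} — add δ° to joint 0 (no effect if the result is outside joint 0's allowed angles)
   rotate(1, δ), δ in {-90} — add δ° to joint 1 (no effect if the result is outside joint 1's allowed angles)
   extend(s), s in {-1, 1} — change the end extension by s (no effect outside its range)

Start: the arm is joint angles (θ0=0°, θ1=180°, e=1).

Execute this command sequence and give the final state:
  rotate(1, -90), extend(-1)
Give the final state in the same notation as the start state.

t0: joint angles (θ0=0°, θ1=180°, e=1)
1. rotate(1, -90) → joint angles (θ0=0°, θ1=90°, e=1)
2. extend(-1) → joint angles (θ0=0°, θ1=90°, e=0)

joint angles (θ0=0°, θ1=90°, e=0)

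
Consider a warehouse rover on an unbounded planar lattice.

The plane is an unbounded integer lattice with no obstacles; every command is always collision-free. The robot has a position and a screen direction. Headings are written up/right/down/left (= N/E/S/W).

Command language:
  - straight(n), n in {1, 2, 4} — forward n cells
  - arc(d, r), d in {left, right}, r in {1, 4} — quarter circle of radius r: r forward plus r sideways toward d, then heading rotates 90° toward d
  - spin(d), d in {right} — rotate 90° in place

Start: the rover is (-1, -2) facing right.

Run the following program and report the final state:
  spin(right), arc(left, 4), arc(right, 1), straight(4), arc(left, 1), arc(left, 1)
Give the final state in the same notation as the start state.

from: (-1, -2) facing right
1. spin(right) → (-1, -2) facing down
2. arc(left, 4) → (3, -6) facing right
3. arc(right, 1) → (4, -7) facing down
4. straight(4) → (4, -11) facing down
5. arc(left, 1) → (5, -12) facing right
6. arc(left, 1) → (6, -11) facing up

(6, -11) facing up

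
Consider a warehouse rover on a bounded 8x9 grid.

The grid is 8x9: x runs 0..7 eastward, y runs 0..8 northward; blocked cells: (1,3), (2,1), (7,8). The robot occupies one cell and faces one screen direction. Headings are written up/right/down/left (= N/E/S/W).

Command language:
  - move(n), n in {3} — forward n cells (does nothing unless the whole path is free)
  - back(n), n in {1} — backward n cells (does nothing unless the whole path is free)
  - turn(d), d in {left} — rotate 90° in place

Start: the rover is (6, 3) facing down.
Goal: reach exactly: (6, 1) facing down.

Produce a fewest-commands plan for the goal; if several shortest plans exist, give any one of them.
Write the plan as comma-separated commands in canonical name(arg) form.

initial: (6, 3) facing down
t=1 move(3) ⇒ (6, 0) facing down
t=2 back(1) ⇒ (6, 1) facing down
shorter routes all fall short; 2 is best.

move(3), back(1)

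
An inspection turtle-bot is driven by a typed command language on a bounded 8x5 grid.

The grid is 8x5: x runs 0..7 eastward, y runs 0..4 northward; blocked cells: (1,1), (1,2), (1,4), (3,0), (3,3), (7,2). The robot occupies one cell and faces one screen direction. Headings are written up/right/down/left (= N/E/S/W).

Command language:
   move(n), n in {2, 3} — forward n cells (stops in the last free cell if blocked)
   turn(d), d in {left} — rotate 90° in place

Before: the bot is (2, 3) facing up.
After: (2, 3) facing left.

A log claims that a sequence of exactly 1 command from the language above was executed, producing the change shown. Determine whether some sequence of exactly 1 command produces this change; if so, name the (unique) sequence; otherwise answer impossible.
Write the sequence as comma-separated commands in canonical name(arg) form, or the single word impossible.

turn(left)

key: parked at (2,3) the whole time — nothing moves the robot
start: (2, 3) facing up
[1] after turn(left): (2, 3) facing left
all 3 alternatives checked — unique.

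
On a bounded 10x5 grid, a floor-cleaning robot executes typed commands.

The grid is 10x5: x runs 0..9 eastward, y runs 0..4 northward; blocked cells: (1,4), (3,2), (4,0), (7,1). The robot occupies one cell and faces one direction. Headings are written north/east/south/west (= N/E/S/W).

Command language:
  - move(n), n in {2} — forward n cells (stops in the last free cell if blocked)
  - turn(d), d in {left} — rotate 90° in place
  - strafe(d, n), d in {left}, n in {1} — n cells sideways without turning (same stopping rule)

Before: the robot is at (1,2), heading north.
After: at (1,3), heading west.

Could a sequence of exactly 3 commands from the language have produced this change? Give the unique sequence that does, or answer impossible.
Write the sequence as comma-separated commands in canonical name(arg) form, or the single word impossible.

move(2), move(2), turn(left)

key: cell and facing (now W) both changed — the 3 commands mix motion and turning
from: at (1,2), heading north
[1] after move(2): at (1,3), heading north
[2] after move(2): at (1,3), heading north
[3] after turn(left): at (1,3), heading west
no rival 3-sequence matches.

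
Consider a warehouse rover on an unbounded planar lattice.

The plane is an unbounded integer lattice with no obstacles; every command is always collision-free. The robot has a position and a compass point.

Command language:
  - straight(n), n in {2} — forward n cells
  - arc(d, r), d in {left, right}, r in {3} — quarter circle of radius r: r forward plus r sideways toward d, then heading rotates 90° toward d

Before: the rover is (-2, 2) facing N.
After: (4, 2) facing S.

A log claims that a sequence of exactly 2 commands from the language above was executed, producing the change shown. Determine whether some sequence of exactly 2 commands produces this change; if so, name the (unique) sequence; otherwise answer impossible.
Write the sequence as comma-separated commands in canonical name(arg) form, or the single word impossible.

key: cell and facing (now S) both changed — the 2 commands mix motion and turning
begin: (-2, 2) facing N
t=1 arc(right, 3) ⇒ (1, 5) facing E
t=2 arc(right, 3) ⇒ (4, 2) facing S
uniquely the one of 9 2-step routes that fits.

arc(right, 3), arc(right, 3)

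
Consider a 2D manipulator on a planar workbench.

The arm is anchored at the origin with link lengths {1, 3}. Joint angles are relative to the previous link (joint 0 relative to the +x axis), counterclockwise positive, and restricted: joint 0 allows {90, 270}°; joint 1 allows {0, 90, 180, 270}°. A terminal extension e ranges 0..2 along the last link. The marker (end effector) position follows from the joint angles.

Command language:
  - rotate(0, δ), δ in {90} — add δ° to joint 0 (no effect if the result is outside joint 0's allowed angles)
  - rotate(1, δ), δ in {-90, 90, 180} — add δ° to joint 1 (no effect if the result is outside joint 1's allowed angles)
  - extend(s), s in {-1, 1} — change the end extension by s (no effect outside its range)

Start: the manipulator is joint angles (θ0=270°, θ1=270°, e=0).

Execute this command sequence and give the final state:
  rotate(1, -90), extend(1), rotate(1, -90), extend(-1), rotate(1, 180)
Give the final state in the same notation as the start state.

t0: joint angles (θ0=270°, θ1=270°, e=0)
[1] after rotate(1, -90): joint angles (θ0=270°, θ1=180°, e=0)
[2] after extend(1): joint angles (θ0=270°, θ1=180°, e=1)
[3] after rotate(1, -90): joint angles (θ0=270°, θ1=90°, e=1)
[4] after extend(-1): joint angles (θ0=270°, θ1=90°, e=0)
[5] after rotate(1, 180): joint angles (θ0=270°, θ1=270°, e=0)

joint angles (θ0=270°, θ1=270°, e=0)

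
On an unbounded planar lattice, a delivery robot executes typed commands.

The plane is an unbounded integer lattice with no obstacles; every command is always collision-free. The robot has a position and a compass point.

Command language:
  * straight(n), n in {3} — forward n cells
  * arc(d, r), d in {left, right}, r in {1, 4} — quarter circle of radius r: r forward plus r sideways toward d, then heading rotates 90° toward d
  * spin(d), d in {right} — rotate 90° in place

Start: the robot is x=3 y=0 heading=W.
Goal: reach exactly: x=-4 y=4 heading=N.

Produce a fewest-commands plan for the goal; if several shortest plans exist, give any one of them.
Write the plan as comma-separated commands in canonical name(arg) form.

begin: x=3 y=0 heading=W
step 1 (straight(3)): x=0 y=0 heading=W
step 2 (arc(right, 4)): x=-4 y=4 heading=N
minimal: 2 command(s), checked below 2.

straight(3), arc(right, 4)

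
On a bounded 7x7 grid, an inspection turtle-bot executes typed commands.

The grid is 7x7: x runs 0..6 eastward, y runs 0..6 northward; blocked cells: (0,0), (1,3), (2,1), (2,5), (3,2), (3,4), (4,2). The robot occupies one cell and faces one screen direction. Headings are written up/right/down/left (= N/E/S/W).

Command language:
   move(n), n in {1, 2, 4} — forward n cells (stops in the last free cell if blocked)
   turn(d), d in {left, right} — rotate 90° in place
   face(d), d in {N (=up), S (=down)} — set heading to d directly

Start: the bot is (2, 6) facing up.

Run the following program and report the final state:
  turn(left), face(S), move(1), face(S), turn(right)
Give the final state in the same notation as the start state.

(2, 6) facing left

begin: (2, 6) facing up
t=1 turn(left) ⇒ (2, 6) facing left
t=2 face(S) ⇒ (2, 6) facing down
t=3 move(1) ⇒ (2, 6) facing down
t=4 face(S) ⇒ (2, 6) facing down
t=5 turn(right) ⇒ (2, 6) facing left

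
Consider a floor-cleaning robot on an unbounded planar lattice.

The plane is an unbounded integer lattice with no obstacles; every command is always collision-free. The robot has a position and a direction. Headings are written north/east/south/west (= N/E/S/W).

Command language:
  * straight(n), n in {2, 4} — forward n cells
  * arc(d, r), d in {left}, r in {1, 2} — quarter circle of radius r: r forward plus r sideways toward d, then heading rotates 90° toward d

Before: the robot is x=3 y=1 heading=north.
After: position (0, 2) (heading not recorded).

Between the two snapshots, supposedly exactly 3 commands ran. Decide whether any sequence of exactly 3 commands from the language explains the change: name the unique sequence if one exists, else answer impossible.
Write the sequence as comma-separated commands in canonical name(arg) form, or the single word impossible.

straight(2), arc(left, 1), arc(left, 2)

key: order matters: swapping straight(2) and arc(left, 2) lands elsewhere
start: x=3 y=1 heading=north
step 1 (straight(2)): x=3 y=3 heading=north
step 2 (arc(left, 1)): x=2 y=4 heading=west
step 3 (arc(left, 2)): x=0 y=2 heading=south
all 64 alternatives checked — unique.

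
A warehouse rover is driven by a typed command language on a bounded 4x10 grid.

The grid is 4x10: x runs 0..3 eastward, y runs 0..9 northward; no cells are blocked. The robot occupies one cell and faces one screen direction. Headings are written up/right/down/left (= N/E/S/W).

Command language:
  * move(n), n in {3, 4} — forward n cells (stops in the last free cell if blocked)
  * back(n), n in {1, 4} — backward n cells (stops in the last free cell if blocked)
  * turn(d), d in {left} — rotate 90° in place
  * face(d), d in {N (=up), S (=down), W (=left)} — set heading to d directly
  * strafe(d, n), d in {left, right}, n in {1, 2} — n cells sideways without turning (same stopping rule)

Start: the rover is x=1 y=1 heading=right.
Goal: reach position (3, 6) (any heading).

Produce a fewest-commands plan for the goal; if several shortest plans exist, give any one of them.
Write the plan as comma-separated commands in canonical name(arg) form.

face(S), back(4), back(1), strafe(left, 2)

from: x=1 y=1 heading=right
step 1 (face(S)): x=1 y=1 heading=down
step 2 (back(4)): x=1 y=5 heading=down
step 3 (back(1)): x=1 y=6 heading=down
step 4 (strafe(left, 2)): x=3 y=6 heading=down
nothing shorter than 4 reaches the goal.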